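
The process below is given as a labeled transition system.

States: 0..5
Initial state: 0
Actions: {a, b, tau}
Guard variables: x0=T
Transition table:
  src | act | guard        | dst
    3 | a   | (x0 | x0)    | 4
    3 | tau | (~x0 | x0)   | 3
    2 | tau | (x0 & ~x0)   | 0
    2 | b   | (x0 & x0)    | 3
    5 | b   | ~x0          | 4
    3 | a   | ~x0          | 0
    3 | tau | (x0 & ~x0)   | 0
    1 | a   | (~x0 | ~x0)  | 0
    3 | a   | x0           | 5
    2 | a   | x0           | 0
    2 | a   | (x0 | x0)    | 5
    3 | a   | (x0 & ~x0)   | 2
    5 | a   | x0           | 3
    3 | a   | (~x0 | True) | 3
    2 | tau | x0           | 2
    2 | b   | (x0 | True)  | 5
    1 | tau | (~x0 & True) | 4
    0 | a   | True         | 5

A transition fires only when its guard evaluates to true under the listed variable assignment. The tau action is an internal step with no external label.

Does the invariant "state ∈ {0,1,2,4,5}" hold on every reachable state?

Allowed set {0,1,2,4,5}
Reach set: {0,3,4,5}
  0: safe
  3: VIOLATES
  4: safe
  5: safe
counterexample path to 3: a·a

Answer: INVARIANT VIOLATED at state 3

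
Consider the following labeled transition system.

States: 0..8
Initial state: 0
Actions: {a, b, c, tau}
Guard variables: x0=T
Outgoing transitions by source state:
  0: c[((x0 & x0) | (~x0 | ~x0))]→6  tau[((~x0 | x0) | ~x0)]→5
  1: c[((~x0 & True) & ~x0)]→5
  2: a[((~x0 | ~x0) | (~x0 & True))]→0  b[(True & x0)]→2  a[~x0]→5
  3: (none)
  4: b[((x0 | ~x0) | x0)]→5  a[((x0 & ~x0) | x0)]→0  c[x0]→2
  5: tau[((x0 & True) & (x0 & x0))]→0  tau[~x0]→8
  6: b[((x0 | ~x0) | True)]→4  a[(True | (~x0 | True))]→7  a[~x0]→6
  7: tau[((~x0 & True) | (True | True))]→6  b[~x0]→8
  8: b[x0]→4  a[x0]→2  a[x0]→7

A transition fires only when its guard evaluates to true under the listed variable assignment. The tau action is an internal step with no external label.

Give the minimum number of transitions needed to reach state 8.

Answer: UNREACHABLE

Analysis:
BFS to 8:
  Layer 0: {0}
  Layer 1: {5,6}
  Layer 2: {4,7}
  Layer 3: {2}
8 never appears.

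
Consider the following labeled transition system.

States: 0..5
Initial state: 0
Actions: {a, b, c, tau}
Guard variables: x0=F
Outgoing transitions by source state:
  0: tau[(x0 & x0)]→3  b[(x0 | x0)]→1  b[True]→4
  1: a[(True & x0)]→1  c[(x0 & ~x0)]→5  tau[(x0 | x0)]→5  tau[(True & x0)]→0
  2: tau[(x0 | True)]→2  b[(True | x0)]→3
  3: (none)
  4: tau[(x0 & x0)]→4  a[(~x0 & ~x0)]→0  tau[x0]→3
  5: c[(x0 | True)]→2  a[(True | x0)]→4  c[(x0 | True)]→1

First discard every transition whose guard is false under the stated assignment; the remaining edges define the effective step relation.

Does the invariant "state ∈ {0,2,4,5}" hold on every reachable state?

Allowed set {0,2,4,5}
Reach set: {0,4}
  0: safe
  4: safe

Answer: INVARIANT HOLDS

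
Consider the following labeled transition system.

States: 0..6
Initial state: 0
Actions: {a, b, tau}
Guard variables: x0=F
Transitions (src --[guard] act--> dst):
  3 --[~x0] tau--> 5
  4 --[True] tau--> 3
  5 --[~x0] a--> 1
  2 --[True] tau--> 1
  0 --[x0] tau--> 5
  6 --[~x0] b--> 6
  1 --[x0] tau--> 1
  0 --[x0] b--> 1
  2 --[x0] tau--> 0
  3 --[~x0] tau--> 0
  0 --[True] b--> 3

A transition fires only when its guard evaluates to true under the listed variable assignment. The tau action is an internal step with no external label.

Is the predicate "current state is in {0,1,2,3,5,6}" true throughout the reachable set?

Safe = {0,1,2,3,5,6}
Reachable = {0,1,3,5}
  0: safe
  1: safe
  3: safe
  5: safe

Answer: INVARIANT HOLDS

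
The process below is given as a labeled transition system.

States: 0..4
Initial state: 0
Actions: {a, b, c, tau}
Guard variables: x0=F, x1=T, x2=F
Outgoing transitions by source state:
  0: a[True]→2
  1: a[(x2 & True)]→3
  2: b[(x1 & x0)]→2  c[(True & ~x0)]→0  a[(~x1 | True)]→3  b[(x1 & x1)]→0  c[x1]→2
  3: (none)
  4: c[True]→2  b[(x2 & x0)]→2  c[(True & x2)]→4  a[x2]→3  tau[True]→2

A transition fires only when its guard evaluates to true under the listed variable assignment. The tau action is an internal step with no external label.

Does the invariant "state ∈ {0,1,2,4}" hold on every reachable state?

Answer: INVARIANT VIOLATED at state 3

Trace:
Allowed set {0,1,2,4}
R = {0,2,3}
  0: ✓
  2: ✓
  3: outside
counterexample path to 3: a·a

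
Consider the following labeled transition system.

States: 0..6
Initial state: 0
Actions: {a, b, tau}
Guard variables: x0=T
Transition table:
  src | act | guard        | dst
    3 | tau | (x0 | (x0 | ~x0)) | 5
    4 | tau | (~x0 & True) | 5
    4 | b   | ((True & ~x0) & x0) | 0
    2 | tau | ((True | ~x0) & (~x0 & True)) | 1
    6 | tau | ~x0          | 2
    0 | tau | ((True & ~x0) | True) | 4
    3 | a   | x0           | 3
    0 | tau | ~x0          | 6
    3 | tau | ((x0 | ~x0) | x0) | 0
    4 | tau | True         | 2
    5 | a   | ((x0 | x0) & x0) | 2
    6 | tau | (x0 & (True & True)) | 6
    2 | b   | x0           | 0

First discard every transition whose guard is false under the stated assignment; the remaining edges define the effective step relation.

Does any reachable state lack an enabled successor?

Answer: DEADLOCK-FREE

Analysis:
Reach set: {0,2,4}
  0: tau→4  [1 exit(s)]
  2: b→0  [1 exit(s)]
  4: tau→2  [1 exit(s)]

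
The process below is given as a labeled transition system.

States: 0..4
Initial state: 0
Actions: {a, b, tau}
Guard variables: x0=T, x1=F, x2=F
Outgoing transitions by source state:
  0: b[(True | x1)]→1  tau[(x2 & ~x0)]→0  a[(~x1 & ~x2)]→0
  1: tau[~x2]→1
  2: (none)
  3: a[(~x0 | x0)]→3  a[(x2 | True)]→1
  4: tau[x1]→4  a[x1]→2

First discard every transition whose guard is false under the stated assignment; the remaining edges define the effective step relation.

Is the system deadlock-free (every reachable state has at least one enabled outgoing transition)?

R = {0,1}
  0: a→0  b→1  [deg 2]
  1: tau→1  [deg 1]

Answer: DEADLOCK-FREE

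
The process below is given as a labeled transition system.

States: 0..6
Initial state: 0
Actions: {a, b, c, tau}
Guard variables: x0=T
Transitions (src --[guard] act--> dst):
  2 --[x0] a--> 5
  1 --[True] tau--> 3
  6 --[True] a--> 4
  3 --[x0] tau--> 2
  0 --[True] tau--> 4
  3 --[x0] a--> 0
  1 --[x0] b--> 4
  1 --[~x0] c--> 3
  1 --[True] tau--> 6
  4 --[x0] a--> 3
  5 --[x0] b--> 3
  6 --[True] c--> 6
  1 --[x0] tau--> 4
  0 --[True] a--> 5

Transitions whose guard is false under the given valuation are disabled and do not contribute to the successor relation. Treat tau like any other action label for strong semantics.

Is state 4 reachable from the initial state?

13 transition(s) survive guard evaluation.
L0 = {0}
L1 = {4,5}  cumulative {0,4,5}
L2 = {3}  cumulative {0,3,4,5}
L3 = {2}  cumulative {0,2,3,4,5}
Reachable = {0,2,3,4,5}
Path to 4: tau

Answer: REACHABLE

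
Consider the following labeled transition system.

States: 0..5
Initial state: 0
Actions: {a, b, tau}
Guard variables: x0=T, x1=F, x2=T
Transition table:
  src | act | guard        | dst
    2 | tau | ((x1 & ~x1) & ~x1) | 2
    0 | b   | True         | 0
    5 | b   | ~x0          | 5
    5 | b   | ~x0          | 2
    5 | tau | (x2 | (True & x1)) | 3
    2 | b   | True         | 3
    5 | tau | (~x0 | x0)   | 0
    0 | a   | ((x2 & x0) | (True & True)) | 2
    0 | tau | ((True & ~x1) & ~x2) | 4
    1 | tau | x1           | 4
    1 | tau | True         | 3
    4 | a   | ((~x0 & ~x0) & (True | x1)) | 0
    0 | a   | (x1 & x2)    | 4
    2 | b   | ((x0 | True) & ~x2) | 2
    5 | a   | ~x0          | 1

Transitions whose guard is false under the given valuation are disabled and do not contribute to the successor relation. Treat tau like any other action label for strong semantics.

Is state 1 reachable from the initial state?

Guard filter leaves 6 enabled edge(s).
L0 = {0}
L1 = {2}  now seen {0,2}
L2 = {3}  now seen {0,2,3}
Reach set: {0,2,3}

Answer: UNREACHABLE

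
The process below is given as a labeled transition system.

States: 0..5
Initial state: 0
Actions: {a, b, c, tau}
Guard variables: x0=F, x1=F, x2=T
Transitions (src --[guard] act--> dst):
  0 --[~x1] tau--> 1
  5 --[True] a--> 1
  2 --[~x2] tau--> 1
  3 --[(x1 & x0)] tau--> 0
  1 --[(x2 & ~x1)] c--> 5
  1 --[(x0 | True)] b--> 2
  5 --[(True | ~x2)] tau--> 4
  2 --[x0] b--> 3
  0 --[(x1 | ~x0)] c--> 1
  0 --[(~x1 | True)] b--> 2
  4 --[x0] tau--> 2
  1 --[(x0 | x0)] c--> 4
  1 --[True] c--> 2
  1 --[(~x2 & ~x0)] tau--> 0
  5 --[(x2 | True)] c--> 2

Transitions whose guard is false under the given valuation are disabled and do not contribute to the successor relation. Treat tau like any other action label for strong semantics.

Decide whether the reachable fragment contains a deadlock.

Answer: DEADLOCK at state 2

Analysis:
R = {0,1,2,4,5}
  0: b→2  c→1  tau→1  [3 exit(s)]
  1: b→2  c→2  c→5  [3 exit(s)]
  2: ∅  [deadlock]
  4: ∅  [deadlock]
  5: a→1  c→2  tau→4  [3 exit(s)]
witness 2: b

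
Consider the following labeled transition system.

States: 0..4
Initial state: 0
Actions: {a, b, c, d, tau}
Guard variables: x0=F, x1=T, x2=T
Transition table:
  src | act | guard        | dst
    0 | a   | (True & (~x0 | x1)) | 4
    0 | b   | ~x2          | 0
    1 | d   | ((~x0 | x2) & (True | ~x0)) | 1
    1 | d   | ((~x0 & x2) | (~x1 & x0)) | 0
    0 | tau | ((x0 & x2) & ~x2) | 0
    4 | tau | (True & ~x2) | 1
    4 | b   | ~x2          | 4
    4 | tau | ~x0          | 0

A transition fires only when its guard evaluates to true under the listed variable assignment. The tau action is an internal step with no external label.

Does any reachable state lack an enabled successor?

Answer: DEADLOCK-FREE

Working:
Reachable = {0,4}
  0: a→4  [1 exit(s)]
  4: tau→0  [1 exit(s)]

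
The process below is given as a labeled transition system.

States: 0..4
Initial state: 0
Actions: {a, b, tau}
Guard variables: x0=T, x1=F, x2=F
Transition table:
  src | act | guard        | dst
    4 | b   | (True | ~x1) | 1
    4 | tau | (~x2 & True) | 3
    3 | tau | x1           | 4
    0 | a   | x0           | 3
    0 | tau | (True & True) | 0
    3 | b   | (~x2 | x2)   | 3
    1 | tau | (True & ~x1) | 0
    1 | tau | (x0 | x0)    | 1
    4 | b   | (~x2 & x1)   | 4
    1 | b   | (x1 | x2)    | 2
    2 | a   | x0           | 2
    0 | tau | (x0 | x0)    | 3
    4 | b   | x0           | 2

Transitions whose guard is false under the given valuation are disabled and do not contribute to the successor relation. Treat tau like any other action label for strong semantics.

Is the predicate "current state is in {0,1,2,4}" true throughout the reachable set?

Answer: INVARIANT VIOLATED at state 3

Working:
Inv-set: {0,1,2,4}
Reachable = {0,3}
  0: ✓
  3: ✗ unsafe
counterexample path to 3: a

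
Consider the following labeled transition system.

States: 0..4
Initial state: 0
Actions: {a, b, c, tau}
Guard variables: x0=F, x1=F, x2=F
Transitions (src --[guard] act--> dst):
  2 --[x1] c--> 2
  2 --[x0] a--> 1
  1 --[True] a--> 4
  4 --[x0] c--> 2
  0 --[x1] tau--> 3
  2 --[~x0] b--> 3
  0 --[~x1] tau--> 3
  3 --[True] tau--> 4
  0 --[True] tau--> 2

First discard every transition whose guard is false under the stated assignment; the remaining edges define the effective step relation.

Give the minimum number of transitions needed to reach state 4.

Answer: 2

Analysis:
Layered search for 4:
  Layer 0: {0}
  Layer 1: {2,3}
  Layer 2: {4}
depth(4)=2, e.g. tau·tau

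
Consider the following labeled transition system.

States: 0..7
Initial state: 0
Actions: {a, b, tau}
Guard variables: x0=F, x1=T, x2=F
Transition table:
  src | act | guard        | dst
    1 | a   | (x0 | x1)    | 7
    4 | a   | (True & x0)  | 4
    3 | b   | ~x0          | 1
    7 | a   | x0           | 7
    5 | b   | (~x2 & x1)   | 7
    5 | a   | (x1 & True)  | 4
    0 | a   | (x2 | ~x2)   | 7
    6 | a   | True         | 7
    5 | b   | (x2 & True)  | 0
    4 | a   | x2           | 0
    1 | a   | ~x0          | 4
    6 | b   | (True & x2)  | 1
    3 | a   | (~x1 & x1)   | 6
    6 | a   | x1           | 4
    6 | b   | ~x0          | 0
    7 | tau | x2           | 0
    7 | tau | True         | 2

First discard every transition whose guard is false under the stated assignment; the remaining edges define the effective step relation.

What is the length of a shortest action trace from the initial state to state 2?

Breadth-first toward 2:
  L0 = {0}
  L1 = {7}
  L2 = {2}
first hit 2 at d=2 via a·tau

Answer: 2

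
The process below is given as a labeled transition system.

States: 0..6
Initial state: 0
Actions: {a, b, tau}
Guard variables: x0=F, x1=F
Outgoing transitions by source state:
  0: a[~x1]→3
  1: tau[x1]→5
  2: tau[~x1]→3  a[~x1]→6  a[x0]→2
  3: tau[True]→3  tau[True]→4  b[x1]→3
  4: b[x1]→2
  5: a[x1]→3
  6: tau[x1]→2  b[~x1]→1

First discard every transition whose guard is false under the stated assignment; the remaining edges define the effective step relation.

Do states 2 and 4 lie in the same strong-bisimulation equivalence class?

Answer: NOT BISIMILAR

Trace:
Refine partition for ~:
  P[0] = {{0,1,2,3,4,5,6}}
  P[1] = {{0},{1,4,5},{2},{3},{6}}
stable after 2 split(s): 5 block(s)
class of 2: {2}; class of 4: {1,4,5}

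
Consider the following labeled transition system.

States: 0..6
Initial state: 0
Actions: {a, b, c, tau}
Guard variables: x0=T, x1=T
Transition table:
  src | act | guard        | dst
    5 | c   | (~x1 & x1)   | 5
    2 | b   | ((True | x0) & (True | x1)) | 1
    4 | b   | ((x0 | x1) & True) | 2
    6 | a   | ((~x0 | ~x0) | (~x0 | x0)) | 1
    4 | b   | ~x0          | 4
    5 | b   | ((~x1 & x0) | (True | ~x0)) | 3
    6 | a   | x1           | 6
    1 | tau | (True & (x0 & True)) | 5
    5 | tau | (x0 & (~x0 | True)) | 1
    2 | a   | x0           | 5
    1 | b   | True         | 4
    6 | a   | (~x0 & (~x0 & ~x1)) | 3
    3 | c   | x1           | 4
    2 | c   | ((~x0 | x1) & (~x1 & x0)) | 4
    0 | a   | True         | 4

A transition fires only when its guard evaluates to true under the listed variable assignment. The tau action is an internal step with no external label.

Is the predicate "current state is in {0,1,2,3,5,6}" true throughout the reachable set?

Answer: INVARIANT VIOLATED at state 4

Working:
Inv-set: {0,1,2,3,5,6}
Reach set: {0,1,2,3,4,5}
  0: ✓
  1: ✓
  2: ✓
  3: ✓
  4: outside
  5: ✓
reach 4 via a — violates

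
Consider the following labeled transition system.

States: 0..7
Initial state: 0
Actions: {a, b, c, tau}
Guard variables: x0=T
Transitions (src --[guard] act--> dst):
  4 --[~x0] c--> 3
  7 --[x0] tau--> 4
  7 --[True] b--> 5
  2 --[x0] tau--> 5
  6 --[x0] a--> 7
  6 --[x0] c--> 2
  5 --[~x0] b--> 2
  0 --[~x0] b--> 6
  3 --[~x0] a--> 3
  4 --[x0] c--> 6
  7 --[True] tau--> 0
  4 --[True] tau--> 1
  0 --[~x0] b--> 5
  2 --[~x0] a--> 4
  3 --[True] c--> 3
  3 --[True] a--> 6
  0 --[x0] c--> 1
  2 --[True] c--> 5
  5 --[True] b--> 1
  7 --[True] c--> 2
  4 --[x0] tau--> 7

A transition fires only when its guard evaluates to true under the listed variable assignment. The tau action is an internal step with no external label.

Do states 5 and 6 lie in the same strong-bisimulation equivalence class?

Answer: NOT BISIMILAR

Working:
Refine partition for ~:
  P[0] = {{0,1,2,3,4,5,6,7}}
  P[1] = {{0},{1},{2,4},{3,6},{5},{7}}
  P[2] = {{0},{1},{2},{3},{4},{5},{6},{7}}
8 equivalence class(es) (converged in 3)
[5]={5}  [6]={6}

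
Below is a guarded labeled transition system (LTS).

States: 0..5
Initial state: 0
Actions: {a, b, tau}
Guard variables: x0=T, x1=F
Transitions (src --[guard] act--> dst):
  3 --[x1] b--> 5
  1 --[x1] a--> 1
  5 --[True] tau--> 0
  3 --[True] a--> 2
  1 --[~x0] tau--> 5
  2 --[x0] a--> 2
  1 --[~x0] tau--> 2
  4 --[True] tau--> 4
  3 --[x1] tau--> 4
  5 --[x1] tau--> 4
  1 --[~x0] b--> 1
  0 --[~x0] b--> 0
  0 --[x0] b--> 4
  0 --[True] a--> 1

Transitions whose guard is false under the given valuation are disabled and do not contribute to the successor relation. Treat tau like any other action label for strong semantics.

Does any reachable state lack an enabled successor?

R = {0,1,4}
  0: a→1  b→4  [2 out]
  1: ∅  [no exit]
  4: tau→4  [1 out]
Path to 1: a

Answer: DEADLOCK at state 1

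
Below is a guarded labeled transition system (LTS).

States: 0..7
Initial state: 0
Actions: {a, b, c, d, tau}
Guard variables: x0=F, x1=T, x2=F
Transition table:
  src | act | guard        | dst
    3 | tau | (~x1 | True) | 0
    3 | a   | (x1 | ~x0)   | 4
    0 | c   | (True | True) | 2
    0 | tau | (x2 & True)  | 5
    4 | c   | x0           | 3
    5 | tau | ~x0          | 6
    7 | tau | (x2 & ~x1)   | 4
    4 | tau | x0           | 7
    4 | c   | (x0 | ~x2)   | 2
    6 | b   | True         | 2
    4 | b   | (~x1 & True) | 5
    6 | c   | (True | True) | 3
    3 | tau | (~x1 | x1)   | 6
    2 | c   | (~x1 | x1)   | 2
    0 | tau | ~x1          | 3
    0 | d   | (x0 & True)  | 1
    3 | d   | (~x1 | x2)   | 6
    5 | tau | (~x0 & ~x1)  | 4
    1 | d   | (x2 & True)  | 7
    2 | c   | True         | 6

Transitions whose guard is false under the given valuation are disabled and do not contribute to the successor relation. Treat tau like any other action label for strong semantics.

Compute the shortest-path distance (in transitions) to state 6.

BFS to 6:
  depth 0: {0}
  depth 1: {2}
  depth 2: {6}
depth(6)=2, e.g. c·c

Answer: 2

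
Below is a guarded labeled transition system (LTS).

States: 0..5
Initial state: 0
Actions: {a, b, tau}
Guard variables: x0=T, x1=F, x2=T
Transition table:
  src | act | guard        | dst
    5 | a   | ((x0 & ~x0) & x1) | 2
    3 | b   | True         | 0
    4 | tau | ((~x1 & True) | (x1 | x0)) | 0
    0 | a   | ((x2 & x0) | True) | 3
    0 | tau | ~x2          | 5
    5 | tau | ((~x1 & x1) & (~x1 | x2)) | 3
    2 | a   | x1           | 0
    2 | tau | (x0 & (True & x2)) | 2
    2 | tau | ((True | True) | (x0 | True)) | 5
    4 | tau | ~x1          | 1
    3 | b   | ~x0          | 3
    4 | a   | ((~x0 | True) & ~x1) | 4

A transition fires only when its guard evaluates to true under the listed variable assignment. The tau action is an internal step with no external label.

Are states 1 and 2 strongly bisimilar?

Refine partition for ~:
  π0 = {{0,1,2,3,4,5}}
  π1 = {{0},{1,5},{2},{3},{4}}
stable after 2 split(s): 5 block(s)
1∈{1,5}, 2∈{2}

Answer: NOT BISIMILAR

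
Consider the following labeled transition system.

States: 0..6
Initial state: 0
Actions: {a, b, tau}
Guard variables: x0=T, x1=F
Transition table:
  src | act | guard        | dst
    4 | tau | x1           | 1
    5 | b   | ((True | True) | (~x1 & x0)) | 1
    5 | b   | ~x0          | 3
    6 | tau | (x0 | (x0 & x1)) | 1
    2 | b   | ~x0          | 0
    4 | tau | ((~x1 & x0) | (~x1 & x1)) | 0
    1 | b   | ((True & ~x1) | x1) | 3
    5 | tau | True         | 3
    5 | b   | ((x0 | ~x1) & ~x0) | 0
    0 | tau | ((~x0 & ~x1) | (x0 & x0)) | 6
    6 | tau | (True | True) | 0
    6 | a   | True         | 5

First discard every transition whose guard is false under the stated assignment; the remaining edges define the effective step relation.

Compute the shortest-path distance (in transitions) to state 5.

Breadth-first toward 5:
  L0 = {0}
  L1 = {6}
  L2 = {1,5}
5 enters at depth 2; path tau·a

Answer: 2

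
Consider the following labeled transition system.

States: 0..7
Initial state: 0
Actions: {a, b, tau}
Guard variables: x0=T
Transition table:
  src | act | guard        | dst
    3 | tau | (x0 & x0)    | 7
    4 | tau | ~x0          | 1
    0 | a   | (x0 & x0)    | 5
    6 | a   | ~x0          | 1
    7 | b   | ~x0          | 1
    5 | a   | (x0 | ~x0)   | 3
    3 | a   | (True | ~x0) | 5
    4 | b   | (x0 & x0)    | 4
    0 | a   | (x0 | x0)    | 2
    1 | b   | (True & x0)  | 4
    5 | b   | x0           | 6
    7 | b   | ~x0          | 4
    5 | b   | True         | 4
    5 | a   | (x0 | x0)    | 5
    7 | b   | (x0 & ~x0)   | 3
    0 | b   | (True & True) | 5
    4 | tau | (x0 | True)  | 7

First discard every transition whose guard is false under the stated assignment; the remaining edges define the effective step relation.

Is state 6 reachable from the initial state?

Answer: REACHABLE

Analysis:
12 transition(s) survive guard evaluation.
Layer 0: {0}
Layer 1: {2,5}  total {0,2,5}
Layer 2: {3,4,6}  total {0,2,3,4,5,6}
Layer 3: {7}  total {0,2,3,4,5,6,7}
Reachable = {0,2,3,4,5,6,7}
Path to 6: a·b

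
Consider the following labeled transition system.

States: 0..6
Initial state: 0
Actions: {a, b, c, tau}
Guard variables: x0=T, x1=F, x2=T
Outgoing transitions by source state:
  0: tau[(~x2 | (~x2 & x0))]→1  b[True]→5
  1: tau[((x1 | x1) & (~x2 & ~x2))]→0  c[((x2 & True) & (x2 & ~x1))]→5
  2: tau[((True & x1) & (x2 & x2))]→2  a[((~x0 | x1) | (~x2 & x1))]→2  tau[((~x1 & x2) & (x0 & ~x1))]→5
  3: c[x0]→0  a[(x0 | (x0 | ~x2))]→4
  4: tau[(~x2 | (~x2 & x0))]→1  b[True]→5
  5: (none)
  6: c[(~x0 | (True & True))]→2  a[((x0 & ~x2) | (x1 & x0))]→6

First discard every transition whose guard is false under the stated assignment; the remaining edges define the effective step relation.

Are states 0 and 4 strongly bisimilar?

Bisimulation quotient by refinement:
  P[0] = {{0,1,2,3,4,5,6}}
  P[1] = {{0,4},{1,6},{2},{3},{5}}
  P[2] = {{0,4},{1},{2},{3},{5},{6}}
6 equivalence class(es) (converged in 3)
[0]={0,4}  [4]={0,4}

Answer: BISIMILAR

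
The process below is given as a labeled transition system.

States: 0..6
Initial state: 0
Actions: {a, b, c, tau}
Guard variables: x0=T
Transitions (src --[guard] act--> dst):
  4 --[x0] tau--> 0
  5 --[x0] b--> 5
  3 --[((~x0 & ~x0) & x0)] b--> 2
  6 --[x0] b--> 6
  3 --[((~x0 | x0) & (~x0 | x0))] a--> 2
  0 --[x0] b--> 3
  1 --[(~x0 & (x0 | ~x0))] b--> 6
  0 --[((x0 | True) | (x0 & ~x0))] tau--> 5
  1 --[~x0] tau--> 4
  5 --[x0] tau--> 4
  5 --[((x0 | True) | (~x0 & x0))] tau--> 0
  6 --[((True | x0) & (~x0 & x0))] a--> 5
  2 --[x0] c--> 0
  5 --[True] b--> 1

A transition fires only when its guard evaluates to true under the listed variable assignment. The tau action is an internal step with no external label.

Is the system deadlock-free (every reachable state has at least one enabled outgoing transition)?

Reachable = {0,1,2,3,4,5}
  0: b→3  tau→5  [2 exit(s)]
  1: ∅  [no exit]
  2: c→0  [1 exit(s)]
  3: a→2  [1 exit(s)]
  4: tau→0  [1 exit(s)]
  5: b→1  b→5  tau→0  tau→4  [4 exit(s)]
Path to 1: tau·b

Answer: DEADLOCK at state 1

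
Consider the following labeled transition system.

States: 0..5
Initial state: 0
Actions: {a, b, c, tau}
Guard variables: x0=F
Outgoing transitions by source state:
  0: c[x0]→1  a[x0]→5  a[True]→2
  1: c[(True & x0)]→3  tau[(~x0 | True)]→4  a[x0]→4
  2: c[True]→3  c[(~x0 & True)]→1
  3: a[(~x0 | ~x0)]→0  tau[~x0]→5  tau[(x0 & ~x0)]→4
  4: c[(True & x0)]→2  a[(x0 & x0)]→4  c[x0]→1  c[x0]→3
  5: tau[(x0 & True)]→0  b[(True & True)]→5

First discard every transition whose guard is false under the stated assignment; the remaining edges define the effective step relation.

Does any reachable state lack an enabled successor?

Answer: DEADLOCK at state 4

Analysis:
R = {0,1,2,3,4,5}
  0: a→2  [deg 1]
  1: tau→4  [deg 1]
  2: c→1  c→3  [deg 2]
  3: a→0  tau→5  [deg 2]
  4: ∅  [no exit]
  5: b→5  [deg 1]
trace reaching 4: a·c·tau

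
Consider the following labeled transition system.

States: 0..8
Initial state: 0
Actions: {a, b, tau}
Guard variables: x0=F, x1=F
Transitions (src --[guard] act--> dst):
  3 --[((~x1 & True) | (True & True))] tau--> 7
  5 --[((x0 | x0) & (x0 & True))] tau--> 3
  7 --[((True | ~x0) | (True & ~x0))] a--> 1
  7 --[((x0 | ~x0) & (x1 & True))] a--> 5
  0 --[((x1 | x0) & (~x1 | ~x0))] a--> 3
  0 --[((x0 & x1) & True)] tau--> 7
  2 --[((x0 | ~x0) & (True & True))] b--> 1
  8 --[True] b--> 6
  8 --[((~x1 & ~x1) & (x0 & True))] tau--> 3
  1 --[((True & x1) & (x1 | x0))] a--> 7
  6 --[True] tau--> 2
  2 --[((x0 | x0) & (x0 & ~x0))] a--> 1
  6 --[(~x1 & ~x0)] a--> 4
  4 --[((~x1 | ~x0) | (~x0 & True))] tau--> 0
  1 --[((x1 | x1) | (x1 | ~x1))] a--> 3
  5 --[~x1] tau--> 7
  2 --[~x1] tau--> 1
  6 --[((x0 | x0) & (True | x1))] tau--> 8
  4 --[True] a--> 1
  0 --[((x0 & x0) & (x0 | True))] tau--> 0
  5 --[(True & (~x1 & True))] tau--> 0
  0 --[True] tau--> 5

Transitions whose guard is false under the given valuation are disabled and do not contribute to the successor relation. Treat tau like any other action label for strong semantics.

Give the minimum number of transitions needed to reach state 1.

Answer: 3

Working:
BFS to 1:
  L0 = {0}
  L1 = {5}
  L2 = {7}
  L3 = {1}
depth(1)=3, e.g. tau·tau·a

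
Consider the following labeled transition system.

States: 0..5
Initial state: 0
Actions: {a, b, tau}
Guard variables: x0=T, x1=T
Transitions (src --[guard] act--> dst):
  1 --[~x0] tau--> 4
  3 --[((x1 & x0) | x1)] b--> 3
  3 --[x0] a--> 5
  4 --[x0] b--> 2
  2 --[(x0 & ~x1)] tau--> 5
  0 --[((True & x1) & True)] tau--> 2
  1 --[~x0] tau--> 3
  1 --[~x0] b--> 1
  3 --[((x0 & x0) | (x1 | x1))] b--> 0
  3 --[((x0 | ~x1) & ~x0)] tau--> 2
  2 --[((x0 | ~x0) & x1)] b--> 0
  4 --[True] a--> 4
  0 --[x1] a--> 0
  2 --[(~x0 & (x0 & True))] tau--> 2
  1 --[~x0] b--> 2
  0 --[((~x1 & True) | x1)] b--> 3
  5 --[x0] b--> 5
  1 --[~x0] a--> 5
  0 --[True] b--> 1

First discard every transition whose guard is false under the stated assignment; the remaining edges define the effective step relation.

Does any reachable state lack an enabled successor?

Answer: DEADLOCK at state 1

Working:
Reachable = {0,1,2,3,5}
  0: a→0  b→1  b→3  tau→2  [4 exit(s)]
  1: ∅  [STUCK]
  2: b→0  [1 exit(s)]
  3: a→5  b→0  b→3  [3 exit(s)]
  5: b→5  [1 exit(s)]
witness 1: b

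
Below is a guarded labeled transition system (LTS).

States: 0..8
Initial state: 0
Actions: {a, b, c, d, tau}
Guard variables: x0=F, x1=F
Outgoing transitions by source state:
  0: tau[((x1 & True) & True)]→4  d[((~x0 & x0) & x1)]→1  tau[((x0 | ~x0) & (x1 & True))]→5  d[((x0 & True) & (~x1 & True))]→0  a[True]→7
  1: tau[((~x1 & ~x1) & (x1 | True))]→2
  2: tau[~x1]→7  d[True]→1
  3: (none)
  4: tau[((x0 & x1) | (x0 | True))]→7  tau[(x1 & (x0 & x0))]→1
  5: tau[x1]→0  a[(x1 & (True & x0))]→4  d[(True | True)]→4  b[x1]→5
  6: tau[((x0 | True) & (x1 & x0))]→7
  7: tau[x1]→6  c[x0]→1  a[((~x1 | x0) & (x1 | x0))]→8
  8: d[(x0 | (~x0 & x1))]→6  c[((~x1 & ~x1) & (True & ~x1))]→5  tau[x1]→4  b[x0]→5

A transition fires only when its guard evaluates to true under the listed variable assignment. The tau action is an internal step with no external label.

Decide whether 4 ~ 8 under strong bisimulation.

Refine partition for ~:
  π0 = {{0,1,2,3,4,5,6,7,8}}
  π1 = {{0},{1,4},{2},{3,6,7},{5},{8}}
  π2 = {{0},{1},{2},{3,6,7},{4},{5},{8}}
7 equivalence class(es) (converged in 3)
class of 4: {4}; class of 8: {8}

Answer: NOT BISIMILAR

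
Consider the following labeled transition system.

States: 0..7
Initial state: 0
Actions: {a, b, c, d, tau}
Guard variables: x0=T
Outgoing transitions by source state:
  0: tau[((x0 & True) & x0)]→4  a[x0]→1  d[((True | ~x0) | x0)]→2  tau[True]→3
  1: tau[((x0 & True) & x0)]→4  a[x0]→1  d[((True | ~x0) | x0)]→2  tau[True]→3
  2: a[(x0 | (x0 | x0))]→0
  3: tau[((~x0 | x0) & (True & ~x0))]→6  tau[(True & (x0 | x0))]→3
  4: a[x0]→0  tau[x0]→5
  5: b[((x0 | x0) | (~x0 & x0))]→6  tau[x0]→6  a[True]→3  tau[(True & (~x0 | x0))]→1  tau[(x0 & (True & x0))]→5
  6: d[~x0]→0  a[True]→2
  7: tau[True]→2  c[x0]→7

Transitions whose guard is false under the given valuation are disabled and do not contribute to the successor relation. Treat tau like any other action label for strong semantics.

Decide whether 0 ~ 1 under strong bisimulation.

Answer: BISIMILAR

Trace:
Refine partition for ~:
  round 0: {{0,1,2,3,4,5,6,7}}
  round 1: {{0,1},{2,6},{3},{4},{5},{7}}
  round 2: {{0,1},{2},{3},{4},{5},{6},{7}}
Fixed point at round 3; 7 class(es).
class of 0: {0,1}; class of 1: {0,1}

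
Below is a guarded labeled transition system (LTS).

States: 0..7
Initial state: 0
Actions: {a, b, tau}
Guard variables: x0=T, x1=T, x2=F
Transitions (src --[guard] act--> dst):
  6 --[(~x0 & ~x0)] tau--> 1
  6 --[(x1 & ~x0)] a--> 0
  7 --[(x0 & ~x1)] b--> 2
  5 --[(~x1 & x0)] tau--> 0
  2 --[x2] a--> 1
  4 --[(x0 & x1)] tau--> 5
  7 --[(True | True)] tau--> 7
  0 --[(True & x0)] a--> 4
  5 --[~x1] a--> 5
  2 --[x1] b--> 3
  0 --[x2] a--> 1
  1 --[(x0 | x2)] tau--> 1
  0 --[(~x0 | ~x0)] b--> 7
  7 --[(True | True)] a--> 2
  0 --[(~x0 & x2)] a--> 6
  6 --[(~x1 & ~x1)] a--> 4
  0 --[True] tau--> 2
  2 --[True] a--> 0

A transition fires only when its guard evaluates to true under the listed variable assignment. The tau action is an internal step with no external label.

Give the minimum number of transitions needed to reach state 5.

Answer: 2

Trace:
Layered search for 5:
  Layer 0: {0}
  Layer 1: {2,4}
  Layer 2: {3,5}
first hit 5 at d=2 via a·tau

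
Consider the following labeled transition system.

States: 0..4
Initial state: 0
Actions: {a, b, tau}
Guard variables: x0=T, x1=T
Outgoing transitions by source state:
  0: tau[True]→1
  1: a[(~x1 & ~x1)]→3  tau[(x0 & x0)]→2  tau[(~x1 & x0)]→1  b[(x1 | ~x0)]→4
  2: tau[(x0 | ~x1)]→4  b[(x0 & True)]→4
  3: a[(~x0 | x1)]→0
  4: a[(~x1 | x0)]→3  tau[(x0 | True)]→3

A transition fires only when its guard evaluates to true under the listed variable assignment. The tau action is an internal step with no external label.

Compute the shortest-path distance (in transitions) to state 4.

BFS to 4:
  depth 0: {0}
  depth 1: {1}
  depth 2: {2,4}
4 enters at depth 2; path tau·b

Answer: 2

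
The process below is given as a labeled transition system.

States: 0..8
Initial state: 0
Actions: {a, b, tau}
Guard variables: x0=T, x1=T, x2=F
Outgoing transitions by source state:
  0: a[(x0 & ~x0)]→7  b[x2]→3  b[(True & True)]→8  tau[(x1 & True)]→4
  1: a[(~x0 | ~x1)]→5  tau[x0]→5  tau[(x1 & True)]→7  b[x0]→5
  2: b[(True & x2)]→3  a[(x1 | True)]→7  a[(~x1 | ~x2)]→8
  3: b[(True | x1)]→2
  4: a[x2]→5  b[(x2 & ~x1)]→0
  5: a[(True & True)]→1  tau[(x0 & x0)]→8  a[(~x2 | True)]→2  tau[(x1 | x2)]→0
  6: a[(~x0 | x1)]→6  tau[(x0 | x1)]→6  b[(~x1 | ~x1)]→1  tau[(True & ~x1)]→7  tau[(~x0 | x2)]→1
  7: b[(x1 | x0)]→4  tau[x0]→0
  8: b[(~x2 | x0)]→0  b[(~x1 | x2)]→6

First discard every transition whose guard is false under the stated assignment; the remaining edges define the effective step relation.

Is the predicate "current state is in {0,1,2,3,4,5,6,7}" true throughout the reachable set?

Safe = {0,1,2,3,4,5,6,7}
R = {0,4,8}
  0: safe
  4: safe
  8: VIOLATES
reach 8 via b — violates

Answer: INVARIANT VIOLATED at state 8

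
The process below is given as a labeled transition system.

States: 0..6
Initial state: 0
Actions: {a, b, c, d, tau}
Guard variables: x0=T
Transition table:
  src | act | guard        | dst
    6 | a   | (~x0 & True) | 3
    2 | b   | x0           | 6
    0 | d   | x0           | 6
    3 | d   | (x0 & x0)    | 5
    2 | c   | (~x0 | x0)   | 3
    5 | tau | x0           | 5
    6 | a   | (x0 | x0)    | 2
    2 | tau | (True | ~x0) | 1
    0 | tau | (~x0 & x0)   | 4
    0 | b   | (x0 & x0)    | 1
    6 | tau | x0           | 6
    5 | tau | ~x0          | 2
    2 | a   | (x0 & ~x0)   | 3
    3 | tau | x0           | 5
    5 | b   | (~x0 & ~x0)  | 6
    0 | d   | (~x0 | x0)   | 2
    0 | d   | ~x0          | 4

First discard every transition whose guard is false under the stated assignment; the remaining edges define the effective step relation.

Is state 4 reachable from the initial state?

Answer: UNREACHABLE

Trace:
11 transition(s) survive guard evaluation.
L0 = {0}
L1 = {1,2,6}  cumulative {0,1,2,6}
L2 = {3}  cumulative {0,1,2,3,6}
L3 = {5}  cumulative {0,1,2,3,5,6}
R = {0,1,2,3,5,6}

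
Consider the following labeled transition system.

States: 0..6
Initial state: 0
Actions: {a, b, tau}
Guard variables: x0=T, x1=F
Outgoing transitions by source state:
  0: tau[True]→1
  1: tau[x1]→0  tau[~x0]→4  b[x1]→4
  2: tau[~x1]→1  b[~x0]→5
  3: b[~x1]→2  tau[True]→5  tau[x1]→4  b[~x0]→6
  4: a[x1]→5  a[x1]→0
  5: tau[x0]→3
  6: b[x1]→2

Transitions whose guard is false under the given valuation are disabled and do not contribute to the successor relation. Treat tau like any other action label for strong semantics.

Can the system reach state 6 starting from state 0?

After dropping false guards: 5 live edges.
Layer 0: {0}
Layer 1: {1}  cumulative {0,1}
Reachable = {0,1}

Answer: UNREACHABLE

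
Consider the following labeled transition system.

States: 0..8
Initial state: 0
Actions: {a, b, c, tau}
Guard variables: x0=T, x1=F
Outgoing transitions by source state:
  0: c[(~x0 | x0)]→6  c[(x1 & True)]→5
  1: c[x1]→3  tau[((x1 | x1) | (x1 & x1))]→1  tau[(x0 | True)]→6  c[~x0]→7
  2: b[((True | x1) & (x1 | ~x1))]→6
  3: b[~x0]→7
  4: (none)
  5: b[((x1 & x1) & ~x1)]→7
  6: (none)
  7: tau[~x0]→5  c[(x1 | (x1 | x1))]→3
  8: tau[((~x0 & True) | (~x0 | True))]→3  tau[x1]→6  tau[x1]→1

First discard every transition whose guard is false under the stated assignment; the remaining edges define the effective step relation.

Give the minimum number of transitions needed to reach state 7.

Answer: UNREACHABLE

Analysis:
BFS to 7:
  L0 = {0}
  L1 = {6}
7 never appears.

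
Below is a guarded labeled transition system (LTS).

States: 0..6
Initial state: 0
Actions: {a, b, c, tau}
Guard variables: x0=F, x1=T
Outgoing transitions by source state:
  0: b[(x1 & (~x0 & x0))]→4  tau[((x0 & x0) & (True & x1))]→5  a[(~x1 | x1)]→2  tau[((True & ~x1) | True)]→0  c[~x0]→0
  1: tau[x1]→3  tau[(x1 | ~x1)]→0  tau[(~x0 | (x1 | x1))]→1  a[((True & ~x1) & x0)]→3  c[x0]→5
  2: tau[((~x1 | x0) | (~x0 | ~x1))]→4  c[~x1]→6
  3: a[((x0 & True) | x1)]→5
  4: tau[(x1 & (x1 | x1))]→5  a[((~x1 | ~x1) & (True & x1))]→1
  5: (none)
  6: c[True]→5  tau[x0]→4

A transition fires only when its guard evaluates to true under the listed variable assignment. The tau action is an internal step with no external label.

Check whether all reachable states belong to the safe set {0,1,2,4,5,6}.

Answer: INVARIANT HOLDS

Working:
Allowed set {0,1,2,4,5,6}
R = {0,2,4,5}
  0: safe
  2: safe
  4: safe
  5: safe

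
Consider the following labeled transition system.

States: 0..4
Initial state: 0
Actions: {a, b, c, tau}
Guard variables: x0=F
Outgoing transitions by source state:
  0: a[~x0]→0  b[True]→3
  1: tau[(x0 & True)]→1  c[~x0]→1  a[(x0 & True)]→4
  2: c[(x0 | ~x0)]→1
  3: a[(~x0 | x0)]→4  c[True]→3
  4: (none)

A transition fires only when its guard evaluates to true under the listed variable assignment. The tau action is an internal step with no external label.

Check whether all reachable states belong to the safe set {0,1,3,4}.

Allowed set {0,1,3,4}
Reach set: {0,3,4}
  0: ✓
  3: ✓
  4: ✓

Answer: INVARIANT HOLDS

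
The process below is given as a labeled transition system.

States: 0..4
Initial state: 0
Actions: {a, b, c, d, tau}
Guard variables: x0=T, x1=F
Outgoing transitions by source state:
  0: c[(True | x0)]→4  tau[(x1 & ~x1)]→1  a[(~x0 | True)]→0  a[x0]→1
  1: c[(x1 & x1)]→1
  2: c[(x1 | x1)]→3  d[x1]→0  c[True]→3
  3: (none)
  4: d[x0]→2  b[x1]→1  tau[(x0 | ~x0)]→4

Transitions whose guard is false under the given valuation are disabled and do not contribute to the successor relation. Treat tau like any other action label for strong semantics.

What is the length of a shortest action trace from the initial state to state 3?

Answer: 3

Working:
BFS to 3:
  depth 0: {0}
  depth 1: {1,4}
  depth 2: {2}
  depth 3: {3}
first hit 3 at d=3 via c·d·c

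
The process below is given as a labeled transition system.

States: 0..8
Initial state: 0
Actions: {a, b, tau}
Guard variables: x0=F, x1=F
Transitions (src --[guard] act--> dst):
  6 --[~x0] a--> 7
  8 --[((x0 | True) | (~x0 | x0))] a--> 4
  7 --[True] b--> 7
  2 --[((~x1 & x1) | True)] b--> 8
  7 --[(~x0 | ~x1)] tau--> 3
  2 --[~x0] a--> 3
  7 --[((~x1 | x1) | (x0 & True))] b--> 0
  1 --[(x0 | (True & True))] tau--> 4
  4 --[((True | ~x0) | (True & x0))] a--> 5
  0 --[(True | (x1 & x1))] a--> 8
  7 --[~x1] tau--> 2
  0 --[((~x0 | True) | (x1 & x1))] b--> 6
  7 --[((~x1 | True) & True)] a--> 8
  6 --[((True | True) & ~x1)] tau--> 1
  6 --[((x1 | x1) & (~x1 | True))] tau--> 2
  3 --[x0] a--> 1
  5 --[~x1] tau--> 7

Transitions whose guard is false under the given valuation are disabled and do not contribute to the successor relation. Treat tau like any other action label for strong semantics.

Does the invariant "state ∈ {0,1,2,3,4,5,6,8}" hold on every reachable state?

Answer: INVARIANT VIOLATED at state 7

Analysis:
Safe = {0,1,2,3,4,5,6,8}
Reach set: {0,1,2,3,4,5,6,7,8}
  0: ok
  1: ok
  2: ok
  3: ok
  4: ok
  5: ok
  6: ok
  7: VIOLATES
  8: ok
counterexample path to 7: b·a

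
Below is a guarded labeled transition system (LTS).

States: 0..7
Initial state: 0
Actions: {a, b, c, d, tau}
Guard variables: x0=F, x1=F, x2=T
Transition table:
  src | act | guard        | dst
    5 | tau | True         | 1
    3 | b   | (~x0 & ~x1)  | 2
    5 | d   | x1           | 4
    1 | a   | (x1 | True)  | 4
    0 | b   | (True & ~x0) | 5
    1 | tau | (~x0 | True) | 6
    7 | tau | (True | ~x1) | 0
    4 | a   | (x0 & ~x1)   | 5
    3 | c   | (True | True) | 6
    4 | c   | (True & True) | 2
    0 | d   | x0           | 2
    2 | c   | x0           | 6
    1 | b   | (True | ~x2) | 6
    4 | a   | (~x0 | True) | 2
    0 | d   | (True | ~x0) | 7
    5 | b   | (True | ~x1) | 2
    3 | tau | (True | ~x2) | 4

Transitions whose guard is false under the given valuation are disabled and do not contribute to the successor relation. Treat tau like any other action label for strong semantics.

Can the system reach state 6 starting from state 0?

Answer: REACHABLE

Trace:
13 transition(s) survive guard evaluation.
L0 = {0}
L1 = {5,7}  now seen {0,5,7}
L2 = {1,2}  now seen {0,1,2,5,7}
L3 = {4,6}  now seen {0,1,2,4,5,6,7}
Reach set: {0,1,2,4,5,6,7}
trace reaching 6: b·tau·tau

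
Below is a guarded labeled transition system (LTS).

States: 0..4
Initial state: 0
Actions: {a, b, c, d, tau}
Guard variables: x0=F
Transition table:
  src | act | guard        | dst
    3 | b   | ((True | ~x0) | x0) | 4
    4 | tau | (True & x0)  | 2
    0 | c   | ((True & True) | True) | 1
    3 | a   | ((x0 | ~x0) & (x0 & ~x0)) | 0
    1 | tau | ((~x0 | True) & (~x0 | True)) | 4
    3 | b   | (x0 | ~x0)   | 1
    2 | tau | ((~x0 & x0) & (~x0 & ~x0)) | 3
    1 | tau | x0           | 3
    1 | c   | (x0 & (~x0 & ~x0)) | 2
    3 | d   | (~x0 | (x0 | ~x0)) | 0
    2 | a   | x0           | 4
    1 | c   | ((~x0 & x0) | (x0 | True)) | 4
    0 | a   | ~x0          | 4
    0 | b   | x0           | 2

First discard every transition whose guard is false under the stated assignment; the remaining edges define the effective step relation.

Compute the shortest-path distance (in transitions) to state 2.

Answer: UNREACHABLE

Trace:
Layered search for 2:
  depth 0: {0}
  depth 1: {1,4}
2 never appears.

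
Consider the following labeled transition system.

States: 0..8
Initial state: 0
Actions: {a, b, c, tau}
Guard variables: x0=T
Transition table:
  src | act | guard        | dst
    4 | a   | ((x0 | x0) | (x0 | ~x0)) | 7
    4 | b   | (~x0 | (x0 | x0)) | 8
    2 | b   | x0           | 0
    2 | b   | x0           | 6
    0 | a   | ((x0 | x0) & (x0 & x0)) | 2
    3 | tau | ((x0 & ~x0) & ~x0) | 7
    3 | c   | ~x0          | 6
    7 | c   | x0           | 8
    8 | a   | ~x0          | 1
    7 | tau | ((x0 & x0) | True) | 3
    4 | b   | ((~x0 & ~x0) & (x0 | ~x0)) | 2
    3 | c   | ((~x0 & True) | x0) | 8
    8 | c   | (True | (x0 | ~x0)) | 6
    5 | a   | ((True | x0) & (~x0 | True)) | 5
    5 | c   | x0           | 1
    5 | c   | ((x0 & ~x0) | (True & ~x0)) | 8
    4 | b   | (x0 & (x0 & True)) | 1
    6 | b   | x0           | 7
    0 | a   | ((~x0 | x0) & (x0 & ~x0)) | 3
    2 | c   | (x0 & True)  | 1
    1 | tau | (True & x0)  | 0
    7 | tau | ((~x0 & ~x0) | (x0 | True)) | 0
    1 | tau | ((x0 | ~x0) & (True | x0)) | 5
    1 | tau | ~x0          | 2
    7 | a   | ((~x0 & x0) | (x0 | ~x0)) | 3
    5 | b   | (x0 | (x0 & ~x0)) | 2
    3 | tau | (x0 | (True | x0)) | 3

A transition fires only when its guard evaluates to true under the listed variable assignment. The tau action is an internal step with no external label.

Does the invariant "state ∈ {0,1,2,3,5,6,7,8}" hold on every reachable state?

Safe = {0,1,2,3,5,6,7,8}
Reachable = {0,1,2,3,5,6,7,8}
  0: safe
  1: safe
  2: safe
  3: safe
  5: safe
  6: safe
  7: safe
  8: safe

Answer: INVARIANT HOLDS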